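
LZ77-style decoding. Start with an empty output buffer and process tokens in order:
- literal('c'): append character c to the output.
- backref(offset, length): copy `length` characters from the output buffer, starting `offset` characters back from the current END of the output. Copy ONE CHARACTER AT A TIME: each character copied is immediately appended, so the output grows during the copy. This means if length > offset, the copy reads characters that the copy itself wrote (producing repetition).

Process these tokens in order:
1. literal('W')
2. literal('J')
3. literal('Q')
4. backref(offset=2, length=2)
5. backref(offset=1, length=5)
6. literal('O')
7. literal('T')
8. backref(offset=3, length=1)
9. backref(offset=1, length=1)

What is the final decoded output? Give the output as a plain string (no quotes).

Token 1: literal('W'). Output: "W"
Token 2: literal('J'). Output: "WJ"
Token 3: literal('Q'). Output: "WJQ"
Token 4: backref(off=2, len=2). Copied 'JQ' from pos 1. Output: "WJQJQ"
Token 5: backref(off=1, len=5) (overlapping!). Copied 'QQQQQ' from pos 4. Output: "WJQJQQQQQQ"
Token 6: literal('O'). Output: "WJQJQQQQQQO"
Token 7: literal('T'). Output: "WJQJQQQQQQOT"
Token 8: backref(off=3, len=1). Copied 'Q' from pos 9. Output: "WJQJQQQQQQOTQ"
Token 9: backref(off=1, len=1). Copied 'Q' from pos 12. Output: "WJQJQQQQQQOTQQ"

Answer: WJQJQQQQQQOTQQ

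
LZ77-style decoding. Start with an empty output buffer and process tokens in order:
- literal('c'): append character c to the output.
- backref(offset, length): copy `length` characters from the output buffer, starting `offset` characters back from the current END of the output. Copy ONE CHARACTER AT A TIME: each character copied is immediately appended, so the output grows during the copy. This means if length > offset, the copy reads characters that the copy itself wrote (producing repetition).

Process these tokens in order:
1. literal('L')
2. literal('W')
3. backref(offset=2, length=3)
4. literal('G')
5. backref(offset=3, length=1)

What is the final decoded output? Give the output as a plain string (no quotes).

Answer: LWLWLGW

Derivation:
Token 1: literal('L'). Output: "L"
Token 2: literal('W'). Output: "LW"
Token 3: backref(off=2, len=3) (overlapping!). Copied 'LWL' from pos 0. Output: "LWLWL"
Token 4: literal('G'). Output: "LWLWLG"
Token 5: backref(off=3, len=1). Copied 'W' from pos 3. Output: "LWLWLGW"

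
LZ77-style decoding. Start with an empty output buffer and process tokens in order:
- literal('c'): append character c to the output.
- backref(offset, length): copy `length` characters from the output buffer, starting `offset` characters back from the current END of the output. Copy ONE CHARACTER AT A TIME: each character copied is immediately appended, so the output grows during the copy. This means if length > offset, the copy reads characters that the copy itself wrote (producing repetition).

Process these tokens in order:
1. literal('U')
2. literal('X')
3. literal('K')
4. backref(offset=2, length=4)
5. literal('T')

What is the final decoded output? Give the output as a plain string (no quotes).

Token 1: literal('U'). Output: "U"
Token 2: literal('X'). Output: "UX"
Token 3: literal('K'). Output: "UXK"
Token 4: backref(off=2, len=4) (overlapping!). Copied 'XKXK' from pos 1. Output: "UXKXKXK"
Token 5: literal('T'). Output: "UXKXKXKT"

Answer: UXKXKXKT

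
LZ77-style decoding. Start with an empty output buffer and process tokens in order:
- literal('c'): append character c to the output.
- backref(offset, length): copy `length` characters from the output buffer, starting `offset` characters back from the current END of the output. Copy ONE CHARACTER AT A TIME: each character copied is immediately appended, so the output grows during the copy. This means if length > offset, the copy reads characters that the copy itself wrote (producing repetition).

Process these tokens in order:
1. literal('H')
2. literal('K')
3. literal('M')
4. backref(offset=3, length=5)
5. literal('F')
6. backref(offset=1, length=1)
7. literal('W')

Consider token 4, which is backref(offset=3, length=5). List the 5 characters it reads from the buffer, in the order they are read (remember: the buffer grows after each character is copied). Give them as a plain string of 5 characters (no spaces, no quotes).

Token 1: literal('H'). Output: "H"
Token 2: literal('K'). Output: "HK"
Token 3: literal('M'). Output: "HKM"
Token 4: backref(off=3, len=5). Buffer before: "HKM" (len 3)
  byte 1: read out[0]='H', append. Buffer now: "HKMH"
  byte 2: read out[1]='K', append. Buffer now: "HKMHK"
  byte 3: read out[2]='M', append. Buffer now: "HKMHKM"
  byte 4: read out[3]='H', append. Buffer now: "HKMHKMH"
  byte 5: read out[4]='K', append. Buffer now: "HKMHKMHK"

Answer: HKMHK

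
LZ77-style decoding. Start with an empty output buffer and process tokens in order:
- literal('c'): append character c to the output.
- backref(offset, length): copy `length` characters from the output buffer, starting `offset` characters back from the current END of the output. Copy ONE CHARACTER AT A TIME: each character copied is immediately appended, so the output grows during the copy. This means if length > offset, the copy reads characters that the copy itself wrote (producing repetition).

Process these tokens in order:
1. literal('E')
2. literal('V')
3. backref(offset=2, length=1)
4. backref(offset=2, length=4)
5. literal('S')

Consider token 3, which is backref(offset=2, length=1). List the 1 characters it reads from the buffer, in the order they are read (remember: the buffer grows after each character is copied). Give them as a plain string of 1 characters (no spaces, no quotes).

Token 1: literal('E'). Output: "E"
Token 2: literal('V'). Output: "EV"
Token 3: backref(off=2, len=1). Buffer before: "EV" (len 2)
  byte 1: read out[0]='E', append. Buffer now: "EVE"

Answer: E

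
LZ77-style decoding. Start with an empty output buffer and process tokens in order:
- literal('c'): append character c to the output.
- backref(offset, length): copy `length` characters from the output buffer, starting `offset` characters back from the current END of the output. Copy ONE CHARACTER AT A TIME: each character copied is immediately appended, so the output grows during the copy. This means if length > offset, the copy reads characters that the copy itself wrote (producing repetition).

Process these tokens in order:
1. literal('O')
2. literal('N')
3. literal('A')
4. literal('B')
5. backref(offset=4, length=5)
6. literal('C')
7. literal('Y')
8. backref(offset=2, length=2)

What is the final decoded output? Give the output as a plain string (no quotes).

Answer: ONABONABOCYCY

Derivation:
Token 1: literal('O'). Output: "O"
Token 2: literal('N'). Output: "ON"
Token 3: literal('A'). Output: "ONA"
Token 4: literal('B'). Output: "ONAB"
Token 5: backref(off=4, len=5) (overlapping!). Copied 'ONABO' from pos 0. Output: "ONABONABO"
Token 6: literal('C'). Output: "ONABONABOC"
Token 7: literal('Y'). Output: "ONABONABOCY"
Token 8: backref(off=2, len=2). Copied 'CY' from pos 9. Output: "ONABONABOCYCY"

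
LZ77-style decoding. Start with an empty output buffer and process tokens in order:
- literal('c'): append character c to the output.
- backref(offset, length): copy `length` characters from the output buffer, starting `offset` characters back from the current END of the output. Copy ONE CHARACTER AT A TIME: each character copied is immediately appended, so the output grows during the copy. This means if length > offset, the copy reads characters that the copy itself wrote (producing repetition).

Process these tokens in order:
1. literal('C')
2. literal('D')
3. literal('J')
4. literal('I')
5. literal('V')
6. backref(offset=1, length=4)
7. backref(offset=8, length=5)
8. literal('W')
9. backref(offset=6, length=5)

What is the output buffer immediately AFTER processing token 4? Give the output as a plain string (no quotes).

Token 1: literal('C'). Output: "C"
Token 2: literal('D'). Output: "CD"
Token 3: literal('J'). Output: "CDJ"
Token 4: literal('I'). Output: "CDJI"

Answer: CDJI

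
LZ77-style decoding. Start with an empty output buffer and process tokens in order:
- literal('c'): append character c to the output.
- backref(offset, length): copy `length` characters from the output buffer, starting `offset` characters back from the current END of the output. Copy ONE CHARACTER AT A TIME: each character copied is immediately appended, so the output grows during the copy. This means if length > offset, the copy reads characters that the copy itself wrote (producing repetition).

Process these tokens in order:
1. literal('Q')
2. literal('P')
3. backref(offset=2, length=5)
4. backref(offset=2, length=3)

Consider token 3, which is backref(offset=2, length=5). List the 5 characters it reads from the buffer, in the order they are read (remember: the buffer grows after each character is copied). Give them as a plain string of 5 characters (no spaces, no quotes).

Token 1: literal('Q'). Output: "Q"
Token 2: literal('P'). Output: "QP"
Token 3: backref(off=2, len=5). Buffer before: "QP" (len 2)
  byte 1: read out[0]='Q', append. Buffer now: "QPQ"
  byte 2: read out[1]='P', append. Buffer now: "QPQP"
  byte 3: read out[2]='Q', append. Buffer now: "QPQPQ"
  byte 4: read out[3]='P', append. Buffer now: "QPQPQP"
  byte 5: read out[4]='Q', append. Buffer now: "QPQPQPQ"

Answer: QPQPQ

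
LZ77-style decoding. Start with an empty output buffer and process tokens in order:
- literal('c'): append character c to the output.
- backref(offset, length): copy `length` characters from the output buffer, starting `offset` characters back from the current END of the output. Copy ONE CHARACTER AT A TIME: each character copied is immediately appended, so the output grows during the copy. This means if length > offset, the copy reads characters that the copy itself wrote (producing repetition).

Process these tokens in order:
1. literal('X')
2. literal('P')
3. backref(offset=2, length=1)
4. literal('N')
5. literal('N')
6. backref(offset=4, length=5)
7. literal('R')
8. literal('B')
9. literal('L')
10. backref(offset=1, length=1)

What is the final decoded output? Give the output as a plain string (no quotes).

Answer: XPXNNPXNNPRBLL

Derivation:
Token 1: literal('X'). Output: "X"
Token 2: literal('P'). Output: "XP"
Token 3: backref(off=2, len=1). Copied 'X' from pos 0. Output: "XPX"
Token 4: literal('N'). Output: "XPXN"
Token 5: literal('N'). Output: "XPXNN"
Token 6: backref(off=4, len=5) (overlapping!). Copied 'PXNNP' from pos 1. Output: "XPXNNPXNNP"
Token 7: literal('R'). Output: "XPXNNPXNNPR"
Token 8: literal('B'). Output: "XPXNNPXNNPRB"
Token 9: literal('L'). Output: "XPXNNPXNNPRBL"
Token 10: backref(off=1, len=1). Copied 'L' from pos 12. Output: "XPXNNPXNNPRBLL"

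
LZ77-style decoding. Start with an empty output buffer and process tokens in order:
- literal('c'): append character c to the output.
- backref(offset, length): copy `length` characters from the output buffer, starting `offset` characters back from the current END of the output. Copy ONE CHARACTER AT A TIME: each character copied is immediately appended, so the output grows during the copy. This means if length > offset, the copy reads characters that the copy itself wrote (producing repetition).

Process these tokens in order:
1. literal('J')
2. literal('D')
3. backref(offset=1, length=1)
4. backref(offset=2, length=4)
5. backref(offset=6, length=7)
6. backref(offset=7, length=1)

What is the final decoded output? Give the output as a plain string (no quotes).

Answer: JDDDDDDDDDDDDDD

Derivation:
Token 1: literal('J'). Output: "J"
Token 2: literal('D'). Output: "JD"
Token 3: backref(off=1, len=1). Copied 'D' from pos 1. Output: "JDD"
Token 4: backref(off=2, len=4) (overlapping!). Copied 'DDDD' from pos 1. Output: "JDDDDDD"
Token 5: backref(off=6, len=7) (overlapping!). Copied 'DDDDDDD' from pos 1. Output: "JDDDDDDDDDDDDD"
Token 6: backref(off=7, len=1). Copied 'D' from pos 7. Output: "JDDDDDDDDDDDDDD"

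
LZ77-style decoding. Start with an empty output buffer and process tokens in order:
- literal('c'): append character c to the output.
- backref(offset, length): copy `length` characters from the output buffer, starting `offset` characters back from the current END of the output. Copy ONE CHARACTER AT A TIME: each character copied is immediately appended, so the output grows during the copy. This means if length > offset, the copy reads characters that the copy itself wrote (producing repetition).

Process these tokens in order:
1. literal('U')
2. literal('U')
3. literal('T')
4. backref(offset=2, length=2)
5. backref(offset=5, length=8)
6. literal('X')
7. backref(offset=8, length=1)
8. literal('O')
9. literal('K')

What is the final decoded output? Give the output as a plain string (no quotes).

Answer: UUTUTUUTUTUUTXUOK

Derivation:
Token 1: literal('U'). Output: "U"
Token 2: literal('U'). Output: "UU"
Token 3: literal('T'). Output: "UUT"
Token 4: backref(off=2, len=2). Copied 'UT' from pos 1. Output: "UUTUT"
Token 5: backref(off=5, len=8) (overlapping!). Copied 'UUTUTUUT' from pos 0. Output: "UUTUTUUTUTUUT"
Token 6: literal('X'). Output: "UUTUTUUTUTUUTX"
Token 7: backref(off=8, len=1). Copied 'U' from pos 6. Output: "UUTUTUUTUTUUTXU"
Token 8: literal('O'). Output: "UUTUTUUTUTUUTXUO"
Token 9: literal('K'). Output: "UUTUTUUTUTUUTXUOK"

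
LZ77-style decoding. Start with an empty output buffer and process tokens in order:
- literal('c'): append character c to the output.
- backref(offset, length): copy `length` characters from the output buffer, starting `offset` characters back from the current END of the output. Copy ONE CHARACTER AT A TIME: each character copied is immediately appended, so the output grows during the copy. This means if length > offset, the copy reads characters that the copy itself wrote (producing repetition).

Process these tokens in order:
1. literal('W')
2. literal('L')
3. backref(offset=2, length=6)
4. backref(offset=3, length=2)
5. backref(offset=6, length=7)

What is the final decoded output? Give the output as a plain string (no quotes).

Answer: WLWLWLWLLWWLWLLWW

Derivation:
Token 1: literal('W'). Output: "W"
Token 2: literal('L'). Output: "WL"
Token 3: backref(off=2, len=6) (overlapping!). Copied 'WLWLWL' from pos 0. Output: "WLWLWLWL"
Token 4: backref(off=3, len=2). Copied 'LW' from pos 5. Output: "WLWLWLWLLW"
Token 5: backref(off=6, len=7) (overlapping!). Copied 'WLWLLWW' from pos 4. Output: "WLWLWLWLLWWLWLLWW"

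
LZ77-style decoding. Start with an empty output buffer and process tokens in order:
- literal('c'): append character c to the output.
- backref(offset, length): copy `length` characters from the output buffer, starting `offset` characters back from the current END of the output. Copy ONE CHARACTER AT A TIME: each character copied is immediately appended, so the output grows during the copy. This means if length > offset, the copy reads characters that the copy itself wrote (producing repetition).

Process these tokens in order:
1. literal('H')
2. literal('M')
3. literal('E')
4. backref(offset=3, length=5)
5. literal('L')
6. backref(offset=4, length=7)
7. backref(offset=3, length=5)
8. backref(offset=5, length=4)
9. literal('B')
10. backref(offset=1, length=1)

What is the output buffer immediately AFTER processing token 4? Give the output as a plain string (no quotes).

Answer: HMEHMEHM

Derivation:
Token 1: literal('H'). Output: "H"
Token 2: literal('M'). Output: "HM"
Token 3: literal('E'). Output: "HME"
Token 4: backref(off=3, len=5) (overlapping!). Copied 'HMEHM' from pos 0. Output: "HMEHMEHM"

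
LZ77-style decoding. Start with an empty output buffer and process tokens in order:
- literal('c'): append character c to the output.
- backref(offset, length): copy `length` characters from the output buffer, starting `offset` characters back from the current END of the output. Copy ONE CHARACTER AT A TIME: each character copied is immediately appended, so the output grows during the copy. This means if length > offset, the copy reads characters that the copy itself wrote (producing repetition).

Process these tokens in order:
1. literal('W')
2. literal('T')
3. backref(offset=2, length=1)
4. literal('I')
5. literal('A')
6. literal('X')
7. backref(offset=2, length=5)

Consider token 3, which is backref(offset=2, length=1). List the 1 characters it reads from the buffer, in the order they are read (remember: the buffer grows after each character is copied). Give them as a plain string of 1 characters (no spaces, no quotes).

Token 1: literal('W'). Output: "W"
Token 2: literal('T'). Output: "WT"
Token 3: backref(off=2, len=1). Buffer before: "WT" (len 2)
  byte 1: read out[0]='W', append. Buffer now: "WTW"

Answer: W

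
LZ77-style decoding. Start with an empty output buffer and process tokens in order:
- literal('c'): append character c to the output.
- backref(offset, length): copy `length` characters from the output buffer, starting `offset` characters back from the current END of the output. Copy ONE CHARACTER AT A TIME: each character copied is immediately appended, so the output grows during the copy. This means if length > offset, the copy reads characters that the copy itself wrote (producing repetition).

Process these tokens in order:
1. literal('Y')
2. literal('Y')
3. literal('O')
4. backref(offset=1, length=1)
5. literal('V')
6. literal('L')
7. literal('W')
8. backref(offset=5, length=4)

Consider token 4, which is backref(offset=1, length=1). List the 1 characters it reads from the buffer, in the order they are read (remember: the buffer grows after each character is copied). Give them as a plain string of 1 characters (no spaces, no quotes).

Answer: O

Derivation:
Token 1: literal('Y'). Output: "Y"
Token 2: literal('Y'). Output: "YY"
Token 3: literal('O'). Output: "YYO"
Token 4: backref(off=1, len=1). Buffer before: "YYO" (len 3)
  byte 1: read out[2]='O', append. Buffer now: "YYOO"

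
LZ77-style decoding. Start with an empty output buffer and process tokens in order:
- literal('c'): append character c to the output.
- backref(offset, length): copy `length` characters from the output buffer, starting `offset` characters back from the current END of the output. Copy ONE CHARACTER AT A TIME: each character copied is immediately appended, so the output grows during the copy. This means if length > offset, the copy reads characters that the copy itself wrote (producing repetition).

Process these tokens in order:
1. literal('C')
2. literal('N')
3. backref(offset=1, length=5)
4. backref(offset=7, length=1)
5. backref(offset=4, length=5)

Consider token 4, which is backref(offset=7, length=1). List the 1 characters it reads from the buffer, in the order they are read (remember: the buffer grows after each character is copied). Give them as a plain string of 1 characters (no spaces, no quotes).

Answer: C

Derivation:
Token 1: literal('C'). Output: "C"
Token 2: literal('N'). Output: "CN"
Token 3: backref(off=1, len=5) (overlapping!). Copied 'NNNNN' from pos 1. Output: "CNNNNNN"
Token 4: backref(off=7, len=1). Buffer before: "CNNNNNN" (len 7)
  byte 1: read out[0]='C', append. Buffer now: "CNNNNNNC"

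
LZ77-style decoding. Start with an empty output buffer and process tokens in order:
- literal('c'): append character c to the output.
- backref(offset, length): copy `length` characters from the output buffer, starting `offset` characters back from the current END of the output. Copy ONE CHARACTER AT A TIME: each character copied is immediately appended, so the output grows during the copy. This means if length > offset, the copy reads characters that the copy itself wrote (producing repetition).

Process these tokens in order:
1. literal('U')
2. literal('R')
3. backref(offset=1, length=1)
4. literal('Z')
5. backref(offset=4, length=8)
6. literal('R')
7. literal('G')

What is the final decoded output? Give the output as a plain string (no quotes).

Answer: URRZURRZURRZRG

Derivation:
Token 1: literal('U'). Output: "U"
Token 2: literal('R'). Output: "UR"
Token 3: backref(off=1, len=1). Copied 'R' from pos 1. Output: "URR"
Token 4: literal('Z'). Output: "URRZ"
Token 5: backref(off=4, len=8) (overlapping!). Copied 'URRZURRZ' from pos 0. Output: "URRZURRZURRZ"
Token 6: literal('R'). Output: "URRZURRZURRZR"
Token 7: literal('G'). Output: "URRZURRZURRZRG"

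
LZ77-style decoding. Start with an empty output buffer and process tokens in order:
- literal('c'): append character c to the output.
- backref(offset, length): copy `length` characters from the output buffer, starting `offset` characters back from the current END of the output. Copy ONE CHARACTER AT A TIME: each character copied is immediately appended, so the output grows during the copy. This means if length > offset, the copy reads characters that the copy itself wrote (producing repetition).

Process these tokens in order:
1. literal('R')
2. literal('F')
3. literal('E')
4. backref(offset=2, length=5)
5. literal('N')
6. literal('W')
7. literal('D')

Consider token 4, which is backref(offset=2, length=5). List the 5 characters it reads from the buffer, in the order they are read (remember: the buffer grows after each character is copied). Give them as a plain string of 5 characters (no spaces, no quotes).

Answer: FEFEF

Derivation:
Token 1: literal('R'). Output: "R"
Token 2: literal('F'). Output: "RF"
Token 3: literal('E'). Output: "RFE"
Token 4: backref(off=2, len=5). Buffer before: "RFE" (len 3)
  byte 1: read out[1]='F', append. Buffer now: "RFEF"
  byte 2: read out[2]='E', append. Buffer now: "RFEFE"
  byte 3: read out[3]='F', append. Buffer now: "RFEFEF"
  byte 4: read out[4]='E', append. Buffer now: "RFEFEFE"
  byte 5: read out[5]='F', append. Buffer now: "RFEFEFEF"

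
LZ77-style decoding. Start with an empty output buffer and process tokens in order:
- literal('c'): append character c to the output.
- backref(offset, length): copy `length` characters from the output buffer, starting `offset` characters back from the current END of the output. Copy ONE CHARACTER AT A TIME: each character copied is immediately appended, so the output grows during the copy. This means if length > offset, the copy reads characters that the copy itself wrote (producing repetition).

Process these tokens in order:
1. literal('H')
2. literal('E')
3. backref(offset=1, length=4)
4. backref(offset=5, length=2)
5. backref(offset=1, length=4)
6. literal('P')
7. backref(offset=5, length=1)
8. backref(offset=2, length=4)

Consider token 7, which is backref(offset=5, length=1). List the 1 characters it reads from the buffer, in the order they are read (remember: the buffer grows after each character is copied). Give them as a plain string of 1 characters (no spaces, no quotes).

Answer: E

Derivation:
Token 1: literal('H'). Output: "H"
Token 2: literal('E'). Output: "HE"
Token 3: backref(off=1, len=4) (overlapping!). Copied 'EEEE' from pos 1. Output: "HEEEEE"
Token 4: backref(off=5, len=2). Copied 'EE' from pos 1. Output: "HEEEEEEE"
Token 5: backref(off=1, len=4) (overlapping!). Copied 'EEEE' from pos 7. Output: "HEEEEEEEEEEE"
Token 6: literal('P'). Output: "HEEEEEEEEEEEP"
Token 7: backref(off=5, len=1). Buffer before: "HEEEEEEEEEEEP" (len 13)
  byte 1: read out[8]='E', append. Buffer now: "HEEEEEEEEEEEPE"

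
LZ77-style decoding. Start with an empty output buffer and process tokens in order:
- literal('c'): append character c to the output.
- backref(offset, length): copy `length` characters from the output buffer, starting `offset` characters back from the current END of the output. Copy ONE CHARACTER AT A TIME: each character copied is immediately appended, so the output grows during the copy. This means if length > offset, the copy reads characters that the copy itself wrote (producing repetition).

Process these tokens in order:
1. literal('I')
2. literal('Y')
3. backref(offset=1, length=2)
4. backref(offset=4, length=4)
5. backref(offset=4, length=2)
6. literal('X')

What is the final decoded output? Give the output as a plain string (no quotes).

Answer: IYYYIYYYIYX

Derivation:
Token 1: literal('I'). Output: "I"
Token 2: literal('Y'). Output: "IY"
Token 3: backref(off=1, len=2) (overlapping!). Copied 'YY' from pos 1. Output: "IYYY"
Token 4: backref(off=4, len=4). Copied 'IYYY' from pos 0. Output: "IYYYIYYY"
Token 5: backref(off=4, len=2). Copied 'IY' from pos 4. Output: "IYYYIYYYIY"
Token 6: literal('X'). Output: "IYYYIYYYIYX"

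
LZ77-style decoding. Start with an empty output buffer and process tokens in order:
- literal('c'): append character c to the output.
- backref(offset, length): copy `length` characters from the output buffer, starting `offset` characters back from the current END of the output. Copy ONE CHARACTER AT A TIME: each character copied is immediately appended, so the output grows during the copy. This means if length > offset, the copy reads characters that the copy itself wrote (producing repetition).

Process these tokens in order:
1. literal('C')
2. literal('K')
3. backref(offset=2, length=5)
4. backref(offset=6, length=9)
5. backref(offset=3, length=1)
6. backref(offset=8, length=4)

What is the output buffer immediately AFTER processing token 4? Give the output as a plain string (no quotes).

Token 1: literal('C'). Output: "C"
Token 2: literal('K'). Output: "CK"
Token 3: backref(off=2, len=5) (overlapping!). Copied 'CKCKC' from pos 0. Output: "CKCKCKC"
Token 4: backref(off=6, len=9) (overlapping!). Copied 'KCKCKCKCK' from pos 1. Output: "CKCKCKCKCKCKCKCK"

Answer: CKCKCKCKCKCKCKCK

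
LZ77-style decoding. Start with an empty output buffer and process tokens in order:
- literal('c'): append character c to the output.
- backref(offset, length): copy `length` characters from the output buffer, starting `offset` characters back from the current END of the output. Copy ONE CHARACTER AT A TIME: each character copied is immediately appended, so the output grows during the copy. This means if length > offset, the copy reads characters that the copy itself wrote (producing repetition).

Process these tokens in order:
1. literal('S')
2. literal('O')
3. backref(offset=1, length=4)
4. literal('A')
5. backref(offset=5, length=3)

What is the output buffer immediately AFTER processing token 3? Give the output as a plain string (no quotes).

Answer: SOOOOO

Derivation:
Token 1: literal('S'). Output: "S"
Token 2: literal('O'). Output: "SO"
Token 3: backref(off=1, len=4) (overlapping!). Copied 'OOOO' from pos 1. Output: "SOOOOO"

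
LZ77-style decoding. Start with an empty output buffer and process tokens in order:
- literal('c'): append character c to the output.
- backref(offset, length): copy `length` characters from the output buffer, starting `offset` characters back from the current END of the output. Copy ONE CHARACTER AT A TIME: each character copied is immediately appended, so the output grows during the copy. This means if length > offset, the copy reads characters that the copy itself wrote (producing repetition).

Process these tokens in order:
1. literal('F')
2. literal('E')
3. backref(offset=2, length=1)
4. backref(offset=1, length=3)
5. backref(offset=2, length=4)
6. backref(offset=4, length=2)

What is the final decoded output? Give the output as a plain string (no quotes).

Token 1: literal('F'). Output: "F"
Token 2: literal('E'). Output: "FE"
Token 3: backref(off=2, len=1). Copied 'F' from pos 0. Output: "FEF"
Token 4: backref(off=1, len=3) (overlapping!). Copied 'FFF' from pos 2. Output: "FEFFFF"
Token 5: backref(off=2, len=4) (overlapping!). Copied 'FFFF' from pos 4. Output: "FEFFFFFFFF"
Token 6: backref(off=4, len=2). Copied 'FF' from pos 6. Output: "FEFFFFFFFFFF"

Answer: FEFFFFFFFFFF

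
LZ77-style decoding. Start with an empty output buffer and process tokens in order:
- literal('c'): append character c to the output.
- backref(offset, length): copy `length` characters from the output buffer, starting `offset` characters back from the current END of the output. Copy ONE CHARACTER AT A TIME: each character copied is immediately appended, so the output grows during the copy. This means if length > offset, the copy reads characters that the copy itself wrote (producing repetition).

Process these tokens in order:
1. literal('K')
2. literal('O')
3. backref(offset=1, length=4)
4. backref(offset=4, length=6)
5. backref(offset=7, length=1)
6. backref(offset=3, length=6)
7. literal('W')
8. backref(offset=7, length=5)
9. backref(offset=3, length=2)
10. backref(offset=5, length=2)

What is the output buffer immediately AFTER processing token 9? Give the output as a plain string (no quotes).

Token 1: literal('K'). Output: "K"
Token 2: literal('O'). Output: "KO"
Token 3: backref(off=1, len=4) (overlapping!). Copied 'OOOO' from pos 1. Output: "KOOOOO"
Token 4: backref(off=4, len=6) (overlapping!). Copied 'OOOOOO' from pos 2. Output: "KOOOOOOOOOOO"
Token 5: backref(off=7, len=1). Copied 'O' from pos 5. Output: "KOOOOOOOOOOOO"
Token 6: backref(off=3, len=6) (overlapping!). Copied 'OOOOOO' from pos 10. Output: "KOOOOOOOOOOOOOOOOOO"
Token 7: literal('W'). Output: "KOOOOOOOOOOOOOOOOOOW"
Token 8: backref(off=7, len=5). Copied 'OOOOO' from pos 13. Output: "KOOOOOOOOOOOOOOOOOOWOOOOO"
Token 9: backref(off=3, len=2). Copied 'OO' from pos 22. Output: "KOOOOOOOOOOOOOOOOOOWOOOOOOO"

Answer: KOOOOOOOOOOOOOOOOOOWOOOOOOO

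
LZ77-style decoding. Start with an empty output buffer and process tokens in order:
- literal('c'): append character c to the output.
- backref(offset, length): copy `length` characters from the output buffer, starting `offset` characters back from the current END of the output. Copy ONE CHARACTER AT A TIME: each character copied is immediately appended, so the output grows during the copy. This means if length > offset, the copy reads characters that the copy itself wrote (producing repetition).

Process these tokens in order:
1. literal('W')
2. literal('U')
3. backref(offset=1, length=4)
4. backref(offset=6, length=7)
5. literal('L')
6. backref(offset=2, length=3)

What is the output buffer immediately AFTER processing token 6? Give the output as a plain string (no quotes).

Token 1: literal('W'). Output: "W"
Token 2: literal('U'). Output: "WU"
Token 3: backref(off=1, len=4) (overlapping!). Copied 'UUUU' from pos 1. Output: "WUUUUU"
Token 4: backref(off=6, len=7) (overlapping!). Copied 'WUUUUUW' from pos 0. Output: "WUUUUUWUUUUUW"
Token 5: literal('L'). Output: "WUUUUUWUUUUUWL"
Token 6: backref(off=2, len=3) (overlapping!). Copied 'WLW' from pos 12. Output: "WUUUUUWUUUUUWLWLW"

Answer: WUUUUUWUUUUUWLWLW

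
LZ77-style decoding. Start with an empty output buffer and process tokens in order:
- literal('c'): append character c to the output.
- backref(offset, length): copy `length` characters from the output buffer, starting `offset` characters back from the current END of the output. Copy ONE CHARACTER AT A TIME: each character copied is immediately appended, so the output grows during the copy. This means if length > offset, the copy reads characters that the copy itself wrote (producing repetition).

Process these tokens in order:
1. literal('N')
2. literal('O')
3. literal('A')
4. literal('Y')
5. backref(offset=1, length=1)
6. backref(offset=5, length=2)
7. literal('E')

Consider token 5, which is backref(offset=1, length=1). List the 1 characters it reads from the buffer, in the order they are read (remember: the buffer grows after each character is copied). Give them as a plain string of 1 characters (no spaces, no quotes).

Answer: Y

Derivation:
Token 1: literal('N'). Output: "N"
Token 2: literal('O'). Output: "NO"
Token 3: literal('A'). Output: "NOA"
Token 4: literal('Y'). Output: "NOAY"
Token 5: backref(off=1, len=1). Buffer before: "NOAY" (len 4)
  byte 1: read out[3]='Y', append. Buffer now: "NOAYY"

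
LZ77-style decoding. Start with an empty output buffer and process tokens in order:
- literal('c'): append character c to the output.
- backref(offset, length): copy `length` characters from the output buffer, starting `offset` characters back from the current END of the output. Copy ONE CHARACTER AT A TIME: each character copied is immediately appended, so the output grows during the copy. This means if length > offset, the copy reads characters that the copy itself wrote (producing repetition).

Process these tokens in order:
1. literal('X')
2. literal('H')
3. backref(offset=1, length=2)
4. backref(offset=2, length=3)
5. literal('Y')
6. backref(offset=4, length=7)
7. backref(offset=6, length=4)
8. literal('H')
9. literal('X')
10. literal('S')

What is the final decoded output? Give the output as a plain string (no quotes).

Answer: XHHHHHHYHHHYHHHHHYHHXS

Derivation:
Token 1: literal('X'). Output: "X"
Token 2: literal('H'). Output: "XH"
Token 3: backref(off=1, len=2) (overlapping!). Copied 'HH' from pos 1. Output: "XHHH"
Token 4: backref(off=2, len=3) (overlapping!). Copied 'HHH' from pos 2. Output: "XHHHHHH"
Token 5: literal('Y'). Output: "XHHHHHHY"
Token 6: backref(off=4, len=7) (overlapping!). Copied 'HHHYHHH' from pos 4. Output: "XHHHHHHYHHHYHHH"
Token 7: backref(off=6, len=4). Copied 'HHYH' from pos 9. Output: "XHHHHHHYHHHYHHHHHYH"
Token 8: literal('H'). Output: "XHHHHHHYHHHYHHHHHYHH"
Token 9: literal('X'). Output: "XHHHHHHYHHHYHHHHHYHHX"
Token 10: literal('S'). Output: "XHHHHHHYHHHYHHHHHYHHXS"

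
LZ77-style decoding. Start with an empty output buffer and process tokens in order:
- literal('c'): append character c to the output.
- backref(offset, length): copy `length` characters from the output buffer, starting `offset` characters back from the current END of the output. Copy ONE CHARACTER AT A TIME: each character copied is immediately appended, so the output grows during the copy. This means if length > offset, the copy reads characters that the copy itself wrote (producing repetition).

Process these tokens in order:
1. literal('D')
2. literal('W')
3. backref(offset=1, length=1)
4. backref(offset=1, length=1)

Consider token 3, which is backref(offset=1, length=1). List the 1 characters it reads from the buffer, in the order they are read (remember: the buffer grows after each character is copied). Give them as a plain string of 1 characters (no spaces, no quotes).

Answer: W

Derivation:
Token 1: literal('D'). Output: "D"
Token 2: literal('W'). Output: "DW"
Token 3: backref(off=1, len=1). Buffer before: "DW" (len 2)
  byte 1: read out[1]='W', append. Buffer now: "DWW"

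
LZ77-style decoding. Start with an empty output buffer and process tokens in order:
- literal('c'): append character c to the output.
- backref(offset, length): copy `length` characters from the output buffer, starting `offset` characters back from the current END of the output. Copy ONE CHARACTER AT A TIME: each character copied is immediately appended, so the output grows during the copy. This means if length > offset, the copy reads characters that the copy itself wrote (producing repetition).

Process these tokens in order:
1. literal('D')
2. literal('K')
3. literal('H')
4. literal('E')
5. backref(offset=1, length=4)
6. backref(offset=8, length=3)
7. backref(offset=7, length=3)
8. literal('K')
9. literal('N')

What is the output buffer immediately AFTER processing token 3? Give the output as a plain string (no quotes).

Token 1: literal('D'). Output: "D"
Token 2: literal('K'). Output: "DK"
Token 3: literal('H'). Output: "DKH"

Answer: DKH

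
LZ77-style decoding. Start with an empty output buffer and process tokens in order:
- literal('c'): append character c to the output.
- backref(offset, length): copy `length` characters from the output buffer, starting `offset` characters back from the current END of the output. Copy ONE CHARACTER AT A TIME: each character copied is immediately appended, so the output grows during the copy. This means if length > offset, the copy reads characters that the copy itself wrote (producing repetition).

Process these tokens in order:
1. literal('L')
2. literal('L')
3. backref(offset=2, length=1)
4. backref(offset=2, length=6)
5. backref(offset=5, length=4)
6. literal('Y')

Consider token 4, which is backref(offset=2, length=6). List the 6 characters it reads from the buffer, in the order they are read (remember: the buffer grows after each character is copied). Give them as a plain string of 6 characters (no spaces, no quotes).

Token 1: literal('L'). Output: "L"
Token 2: literal('L'). Output: "LL"
Token 3: backref(off=2, len=1). Copied 'L' from pos 0. Output: "LLL"
Token 4: backref(off=2, len=6). Buffer before: "LLL" (len 3)
  byte 1: read out[1]='L', append. Buffer now: "LLLL"
  byte 2: read out[2]='L', append. Buffer now: "LLLLL"
  byte 3: read out[3]='L', append. Buffer now: "LLLLLL"
  byte 4: read out[4]='L', append. Buffer now: "LLLLLLL"
  byte 5: read out[5]='L', append. Buffer now: "LLLLLLLL"
  byte 6: read out[6]='L', append. Buffer now: "LLLLLLLLL"

Answer: LLLLLL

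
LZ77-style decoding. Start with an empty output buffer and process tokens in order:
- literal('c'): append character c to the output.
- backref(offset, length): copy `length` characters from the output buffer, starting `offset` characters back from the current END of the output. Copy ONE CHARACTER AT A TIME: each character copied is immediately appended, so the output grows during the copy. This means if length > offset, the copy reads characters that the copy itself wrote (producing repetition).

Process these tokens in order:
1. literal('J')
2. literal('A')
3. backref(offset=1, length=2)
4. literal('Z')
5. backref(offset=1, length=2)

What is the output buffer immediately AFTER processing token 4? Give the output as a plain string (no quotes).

Token 1: literal('J'). Output: "J"
Token 2: literal('A'). Output: "JA"
Token 3: backref(off=1, len=2) (overlapping!). Copied 'AA' from pos 1. Output: "JAAA"
Token 4: literal('Z'). Output: "JAAAZ"

Answer: JAAAZ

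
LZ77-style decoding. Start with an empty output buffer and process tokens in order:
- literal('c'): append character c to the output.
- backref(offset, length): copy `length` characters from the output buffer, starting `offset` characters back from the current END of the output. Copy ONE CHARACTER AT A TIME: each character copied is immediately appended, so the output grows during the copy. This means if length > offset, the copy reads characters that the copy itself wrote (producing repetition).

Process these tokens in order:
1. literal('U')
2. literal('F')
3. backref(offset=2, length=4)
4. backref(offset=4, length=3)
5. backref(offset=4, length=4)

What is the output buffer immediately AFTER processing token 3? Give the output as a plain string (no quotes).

Answer: UFUFUF

Derivation:
Token 1: literal('U'). Output: "U"
Token 2: literal('F'). Output: "UF"
Token 3: backref(off=2, len=4) (overlapping!). Copied 'UFUF' from pos 0. Output: "UFUFUF"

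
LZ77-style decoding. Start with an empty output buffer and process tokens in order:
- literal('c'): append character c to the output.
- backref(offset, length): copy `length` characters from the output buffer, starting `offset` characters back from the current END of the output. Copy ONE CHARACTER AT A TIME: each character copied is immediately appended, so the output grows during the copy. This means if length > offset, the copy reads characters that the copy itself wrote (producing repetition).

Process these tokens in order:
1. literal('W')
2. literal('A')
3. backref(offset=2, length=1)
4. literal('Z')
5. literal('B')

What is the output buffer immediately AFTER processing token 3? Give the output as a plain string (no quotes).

Token 1: literal('W'). Output: "W"
Token 2: literal('A'). Output: "WA"
Token 3: backref(off=2, len=1). Copied 'W' from pos 0. Output: "WAW"

Answer: WAW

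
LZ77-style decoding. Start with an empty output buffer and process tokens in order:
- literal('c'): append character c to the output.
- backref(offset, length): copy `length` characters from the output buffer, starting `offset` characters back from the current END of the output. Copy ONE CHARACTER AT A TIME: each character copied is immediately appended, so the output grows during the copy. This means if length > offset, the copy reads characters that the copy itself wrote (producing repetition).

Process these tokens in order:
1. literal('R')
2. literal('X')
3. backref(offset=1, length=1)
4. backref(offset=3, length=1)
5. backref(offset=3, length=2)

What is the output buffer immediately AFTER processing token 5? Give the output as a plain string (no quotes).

Answer: RXXRXX

Derivation:
Token 1: literal('R'). Output: "R"
Token 2: literal('X'). Output: "RX"
Token 3: backref(off=1, len=1). Copied 'X' from pos 1. Output: "RXX"
Token 4: backref(off=3, len=1). Copied 'R' from pos 0. Output: "RXXR"
Token 5: backref(off=3, len=2). Copied 'XX' from pos 1. Output: "RXXRXX"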